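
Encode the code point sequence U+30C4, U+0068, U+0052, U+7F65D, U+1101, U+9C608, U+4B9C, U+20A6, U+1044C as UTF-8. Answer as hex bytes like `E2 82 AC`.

E3 83 84 68 52 F1 BF 99 9D E1 84 81 F2 9C 98 88 E4 AE 9C E2 82 A6 F0 90 91 8C

U+30C4: 3-byte form → E3 83 84.
U+0068: 1-byte form → 68.
U+0052: 1-byte form → 52.
U+7F65D: 4-byte form → F1 BF 99 9D.
U+1101: 3-byte form → E1 84 81.
U+9C608: 4-byte form → F2 9C 98 88.
U+4B9C: 3-byte form → E4 AE 9C.
U+20A6: 3-byte form → E2 82 A6.
U+1044C: 4-byte form → F0 90 91 8C.
Concatenated (26 bytes): E3 83 84 68 52 F1 BF 99 9D E1 84 81 F2 9C 98 88 E4 AE 9C E2 82 A6 F0 90 91 8C.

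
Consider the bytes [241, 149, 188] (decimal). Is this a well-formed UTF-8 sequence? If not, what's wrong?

invalid (sequence truncated)

Leading byte 0xF1 = 11110001 → 4-byte form, but only 3 bytes are present.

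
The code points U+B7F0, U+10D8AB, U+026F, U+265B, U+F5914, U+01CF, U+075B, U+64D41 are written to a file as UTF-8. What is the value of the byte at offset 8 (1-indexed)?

0xC9

1-indexed offset 8 is 0-indexed offset 7.
U+B7F0 → 3-byte form EB 9F B0 at offsets 0–2.
U+10D8AB → 4-byte form F4 8D A2 AB at offsets 3–6.
U+026F → 2-byte form C9 AF at offsets 7–8.
Offset 7 falls in char 3's range; it's byte 1 of C9 AF = 0xC9.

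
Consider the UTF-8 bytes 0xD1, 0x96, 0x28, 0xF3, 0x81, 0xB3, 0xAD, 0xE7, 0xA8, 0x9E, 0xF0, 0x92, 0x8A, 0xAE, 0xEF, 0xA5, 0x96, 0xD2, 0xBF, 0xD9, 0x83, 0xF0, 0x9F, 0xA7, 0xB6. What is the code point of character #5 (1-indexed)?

U+122AE

Offset 0: leading byte 0xD1 = 11010001 → 2-byte char #1 = D1 96.
Offset 2: leading byte 0x28 = 00101000 → 1-byte char #2 = 28.
Offset 3: leading byte 0xF3 = 11110011 → 4-byte char #3 = F3 81 B3 AD.
Offset 7: leading byte 0xE7 = 11100111 → 3-byte char #4 = E7 A8 9E.
Offset 10: leading byte 0xF0 = 11110000 → 4-byte char #5 = F0 92 8A AE.
Leading byte 0xF0 = 11110000 matches 11110xxx → 4-byte sequence.
Byte 1: 0xF0 = 11110000, payload 000 (3 bits).
Byte 2: 0x92 = 10010010 (10xxxxxx ✓), payload 010010.
Byte 3: 0x8A = 10001010 (10xxxxxx ✓), payload 001010.
Byte 4: 0xAE = 10101110 (10xxxxxx ✓), payload 101110.
Concatenate: 000010010001010101110 = 0x122AE (21 bits → U+122AE).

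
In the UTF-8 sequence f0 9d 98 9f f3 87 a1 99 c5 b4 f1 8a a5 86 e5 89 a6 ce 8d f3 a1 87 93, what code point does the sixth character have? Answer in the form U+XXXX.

Offset 0: leading byte 0xF0 = 11110000 → 4-byte char #1 = F0 9D 98 9F.
Offset 4: leading byte 0xF3 = 11110011 → 4-byte char #2 = F3 87 A1 99.
Offset 8: leading byte 0xC5 = 11000101 → 2-byte char #3 = C5 B4.
Offset 10: leading byte 0xF1 = 11110001 → 4-byte char #4 = F1 8A A5 86.
Offset 14: leading byte 0xE5 = 11100101 → 3-byte char #5 = E5 89 A6.
Offset 17: leading byte 0xCE = 11001110 → 2-byte char #6 = CE 8D.
Leading byte 0xCE = 11001110 matches 110xxxxx → 2-byte sequence.
Byte 1: 0xCE = 11001110, payload 01110 (5 bits).
Byte 2: 0x8D = 10001101 (10xxxxxx ✓), payload 001101.
Concatenate: 01110001101 = 0x38D (11 bits → U+038D).

U+038D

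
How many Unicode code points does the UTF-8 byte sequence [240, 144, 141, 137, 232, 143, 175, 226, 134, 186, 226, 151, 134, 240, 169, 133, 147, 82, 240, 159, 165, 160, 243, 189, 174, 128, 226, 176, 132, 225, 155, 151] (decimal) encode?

10

Byte at offset 0: 0xF0 = 11110000 → 4-byte char (#1). Advance 4.
Byte at offset 4: 0xE8 = 11101000 → 3-byte char (#2). Advance 3.
Byte at offset 7: 0xE2 = 11100010 → 3-byte char (#3). Advance 3.
Byte at offset 10: 0xE2 = 11100010 → 3-byte char (#4). Advance 3.
Byte at offset 13: 0xF0 = 11110000 → 4-byte char (#5). Advance 4.
Byte at offset 17: 0x52 = 01010010 → 1-byte char (#6). Advance 1.
Byte at offset 18: 0xF0 = 11110000 → 4-byte char (#7). Advance 4.
Byte at offset 22: 0xF3 = 11110011 → 4-byte char (#8). Advance 4.
Byte at offset 26: 0xE2 = 11100010 → 3-byte char (#9). Advance 3.
Byte at offset 29: 0xE1 = 11100001 → 3-byte char (#10). Advance 3.
Reached end at offset 32 after 10 code points.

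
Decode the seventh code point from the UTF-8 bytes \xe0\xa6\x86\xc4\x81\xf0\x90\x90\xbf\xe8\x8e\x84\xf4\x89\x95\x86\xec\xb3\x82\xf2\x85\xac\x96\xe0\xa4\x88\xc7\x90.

Offset 0: leading byte 0xE0 = 11100000 → 3-byte char #1 = E0 A6 86.
Offset 3: leading byte 0xC4 = 11000100 → 2-byte char #2 = C4 81.
Offset 5: leading byte 0xF0 = 11110000 → 4-byte char #3 = F0 90 90 BF.
Offset 9: leading byte 0xE8 = 11101000 → 3-byte char #4 = E8 8E 84.
Offset 12: leading byte 0xF4 = 11110100 → 4-byte char #5 = F4 89 95 86.
Offset 16: leading byte 0xEC = 11101100 → 3-byte char #6 = EC B3 82.
Offset 19: leading byte 0xF2 = 11110010 → 4-byte char #7 = F2 85 AC 96.
Leading byte 0xF2 = 11110010 matches 11110xxx → 4-byte sequence.
Byte 1: 0xF2 = 11110010, payload 010 (3 bits).
Byte 2: 0x85 = 10000101 (10xxxxxx ✓), payload 000101.
Byte 3: 0xAC = 10101100 (10xxxxxx ✓), payload 101100.
Byte 4: 0x96 = 10010110 (10xxxxxx ✓), payload 010110.
Concatenate: 010000101101100010110 = 0x85B16 (21 bits → U+85B16).

U+85B16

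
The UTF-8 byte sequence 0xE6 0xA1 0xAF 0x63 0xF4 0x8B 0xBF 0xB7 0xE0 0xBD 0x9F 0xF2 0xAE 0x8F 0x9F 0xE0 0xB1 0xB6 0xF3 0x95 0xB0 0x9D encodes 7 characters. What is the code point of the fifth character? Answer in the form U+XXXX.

Offset 0: leading byte 0xE6 = 11100110 → 3-byte char #1 = E6 A1 AF.
Offset 3: leading byte 0x63 = 01100011 → 1-byte char #2 = 63.
Offset 4: leading byte 0xF4 = 11110100 → 4-byte char #3 = F4 8B BF B7.
Offset 8: leading byte 0xE0 = 11100000 → 3-byte char #4 = E0 BD 9F.
Offset 11: leading byte 0xF2 = 11110010 → 4-byte char #5 = F2 AE 8F 9F.
Leading byte 0xF2 = 11110010 matches 11110xxx → 4-byte sequence.
Byte 1: 0xF2 = 11110010, payload 010 (3 bits).
Byte 2: 0xAE = 10101110 (10xxxxxx ✓), payload 101110.
Byte 3: 0x8F = 10001111 (10xxxxxx ✓), payload 001111.
Byte 4: 0x9F = 10011111 (10xxxxxx ✓), payload 011111.
Concatenate: 010101110001111011111 = 0xAE3DF (21 bits → U+AE3DF).

U+AE3DF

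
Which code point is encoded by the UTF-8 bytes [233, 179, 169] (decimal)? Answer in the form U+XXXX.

Leading byte 0xE9 = 11101001 matches 1110xxxx → 3-byte sequence.
Byte 1: 0xE9 = 11101001, payload 1001 (4 bits).
Byte 2: 0xB3 = 10110011 (10xxxxxx ✓), payload 110011.
Byte 3: 0xA9 = 10101001 (10xxxxxx ✓), payload 101001.
Concatenate: 1001110011101001 = 0x9CE9 (16 bits → U+9CE9).

U+9CE9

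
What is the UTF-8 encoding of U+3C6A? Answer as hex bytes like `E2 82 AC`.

E3 B1 AA

U+3C6A = 0x3C6A = 15466 decimal. In range U+0800–U+FFFF → 3-byte form: 1110xxxx 10xxxxxx 10xxxxxx.
Binary (16 bits): 0011110001101010.
Split 4+6+6: 0011 | 110001 | 101010.
Byte 1: 11100011 = 0xE3.
Byte 2: 10110001 = 0xB1.
Byte 3: 10101010 = 0xAA.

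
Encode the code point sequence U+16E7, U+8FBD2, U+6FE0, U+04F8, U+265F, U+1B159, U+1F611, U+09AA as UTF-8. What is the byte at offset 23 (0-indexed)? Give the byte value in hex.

0xE0

U+16E7 → 3-byte form E1 9B A7 at offsets 0–2.
U+8FBD2 → 4-byte form F2 8F AF 92 at offsets 3–6.
U+6FE0 → 3-byte form E6 BF A0 at offsets 7–9.
U+04F8 → 2-byte form D3 B8 at offsets 10–11.
U+265F → 3-byte form E2 99 9F at offsets 12–14.
U+1B159 → 4-byte form F0 9B 85 99 at offsets 15–18.
U+1F611 → 4-byte form F0 9F 98 91 at offsets 19–22.
U+09AA → 3-byte form E0 A6 AA at offsets 23–25.
Offset 23 falls in char 8's range; it's byte 1 of E0 A6 AA = 0xE0.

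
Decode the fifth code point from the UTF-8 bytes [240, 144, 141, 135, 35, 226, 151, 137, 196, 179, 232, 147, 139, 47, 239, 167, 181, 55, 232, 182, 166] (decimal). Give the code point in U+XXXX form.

Offset 0: leading byte 0xF0 = 11110000 → 4-byte char #1 = F0 90 8D 87.
Offset 4: leading byte 0x23 = 00100011 → 1-byte char #2 = 23.
Offset 5: leading byte 0xE2 = 11100010 → 3-byte char #3 = E2 97 89.
Offset 8: leading byte 0xC4 = 11000100 → 2-byte char #4 = C4 B3.
Offset 10: leading byte 0xE8 = 11101000 → 3-byte char #5 = E8 93 8B.
Leading byte 0xE8 = 11101000 matches 1110xxxx → 3-byte sequence.
Byte 1: 0xE8 = 11101000, payload 1000 (4 bits).
Byte 2: 0x93 = 10010011 (10xxxxxx ✓), payload 010011.
Byte 3: 0x8B = 10001011 (10xxxxxx ✓), payload 001011.
Concatenate: 1000010011001011 = 0x84CB (16 bits → U+84CB).

U+84CB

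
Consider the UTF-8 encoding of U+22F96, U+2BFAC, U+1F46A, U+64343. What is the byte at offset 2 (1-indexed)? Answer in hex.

0xA2

1-indexed offset 2 is 0-indexed offset 1.
U+22F96 → 4-byte form F0 A2 BE 96 at offsets 0–3.
Offset 1 falls in char 1's range; it's byte 2 of F0 A2 BE 96 = 0xA2.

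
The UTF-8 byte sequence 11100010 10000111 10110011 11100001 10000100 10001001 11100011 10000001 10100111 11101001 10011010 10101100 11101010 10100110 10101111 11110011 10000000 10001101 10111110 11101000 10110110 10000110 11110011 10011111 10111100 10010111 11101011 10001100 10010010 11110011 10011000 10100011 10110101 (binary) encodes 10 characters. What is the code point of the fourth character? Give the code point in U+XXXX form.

U+96AC

Offset 0: leading byte 0xE2 = 11100010 → 3-byte char #1 = E2 87 B3.
Offset 3: leading byte 0xE1 = 11100001 → 3-byte char #2 = E1 84 89.
Offset 6: leading byte 0xE3 = 11100011 → 3-byte char #3 = E3 81 A7.
Offset 9: leading byte 0xE9 = 11101001 → 3-byte char #4 = E9 9A AC.
Leading byte 0xE9 = 11101001 matches 1110xxxx → 3-byte sequence.
Byte 1: 0xE9 = 11101001, payload 1001 (4 bits).
Byte 2: 0x9A = 10011010 (10xxxxxx ✓), payload 011010.
Byte 3: 0xAC = 10101100 (10xxxxxx ✓), payload 101100.
Concatenate: 1001011010101100 = 0x96AC (16 bits → U+96AC).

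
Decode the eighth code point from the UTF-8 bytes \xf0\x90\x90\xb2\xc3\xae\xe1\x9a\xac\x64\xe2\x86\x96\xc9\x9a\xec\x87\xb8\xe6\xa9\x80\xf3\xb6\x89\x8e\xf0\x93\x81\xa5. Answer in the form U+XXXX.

Offset 0: leading byte 0xF0 = 11110000 → 4-byte char #1 = F0 90 90 B2.
Offset 4: leading byte 0xC3 = 11000011 → 2-byte char #2 = C3 AE.
Offset 6: leading byte 0xE1 = 11100001 → 3-byte char #3 = E1 9A AC.
Offset 9: leading byte 0x64 = 01100100 → 1-byte char #4 = 64.
Offset 10: leading byte 0xE2 = 11100010 → 3-byte char #5 = E2 86 96.
Offset 13: leading byte 0xC9 = 11001001 → 2-byte char #6 = C9 9A.
Offset 15: leading byte 0xEC = 11101100 → 3-byte char #7 = EC 87 B8.
Offset 18: leading byte 0xE6 = 11100110 → 3-byte char #8 = E6 A9 80.
Leading byte 0xE6 = 11100110 matches 1110xxxx → 3-byte sequence.
Byte 1: 0xE6 = 11100110, payload 0110 (4 bits).
Byte 2: 0xA9 = 10101001 (10xxxxxx ✓), payload 101001.
Byte 3: 0x80 = 10000000 (10xxxxxx ✓), payload 000000.
Concatenate: 0110101001000000 = 0x6A40 (16 bits → U+6A40).

U+6A40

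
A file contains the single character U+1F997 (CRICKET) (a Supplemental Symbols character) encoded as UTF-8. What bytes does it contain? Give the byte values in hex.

U+1F997 = 0x1F997 = 129431 decimal. In range U+10000–U+10FFFF → 4-byte form: 11110xxx 10xxxxxx 10xxxxxx 10xxxxxx.
Binary (21 bits): 000011111100110010111.
Split 3+6+6+6: 000 | 011111 | 100110 | 010111.
Byte 1: 11110000 = 0xF0.
Byte 2: 10011111 = 0x9F.
Byte 3: 10100110 = 0xA6.
Byte 4: 10010111 = 0x97.

F0 9F A6 97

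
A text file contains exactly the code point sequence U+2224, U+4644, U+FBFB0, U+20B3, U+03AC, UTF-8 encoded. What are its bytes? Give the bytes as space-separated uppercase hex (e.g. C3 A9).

E2 88 A4 E4 99 84 F3 BB BE B0 E2 82 B3 CE AC

U+2224: 3-byte form → E2 88 A4.
U+4644: 3-byte form → E4 99 84.
U+FBFB0: 4-byte form → F3 BB BE B0.
U+20B3: 3-byte form → E2 82 B3.
U+03AC: 2-byte form → CE AC.
Concatenated (15 bytes): E2 88 A4 E4 99 84 F3 BB BE B0 E2 82 B3 CE AC.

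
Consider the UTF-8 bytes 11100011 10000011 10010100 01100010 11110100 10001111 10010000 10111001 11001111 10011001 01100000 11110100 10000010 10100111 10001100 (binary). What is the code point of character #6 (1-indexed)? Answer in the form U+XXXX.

U+1029CC

Offset 0: leading byte 0xE3 = 11100011 → 3-byte char #1 = E3 83 94.
Offset 3: leading byte 0x62 = 01100010 → 1-byte char #2 = 62.
Offset 4: leading byte 0xF4 = 11110100 → 4-byte char #3 = F4 8F 90 B9.
Offset 8: leading byte 0xCF = 11001111 → 2-byte char #4 = CF 99.
Offset 10: leading byte 0x60 = 01100000 → 1-byte char #5 = 60.
Offset 11: leading byte 0xF4 = 11110100 → 4-byte char #6 = F4 82 A7 8C.
Leading byte 0xF4 = 11110100 matches 11110xxx → 4-byte sequence.
Byte 1: 0xF4 = 11110100, payload 100 (3 bits).
Byte 2: 0x82 = 10000010 (10xxxxxx ✓), payload 000010.
Byte 3: 0xA7 = 10100111 (10xxxxxx ✓), payload 100111.
Byte 4: 0x8C = 10001100 (10xxxxxx ✓), payload 001100.
Concatenate: 100000010100111001100 = 0x1029CC (21 bits → U+1029CC).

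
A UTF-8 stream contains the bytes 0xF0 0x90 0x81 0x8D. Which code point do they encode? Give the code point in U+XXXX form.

Leading byte 0xF0 = 11110000 matches 11110xxx → 4-byte sequence.
Byte 1: 0xF0 = 11110000, payload 000 (3 bits).
Byte 2: 0x90 = 10010000 (10xxxxxx ✓), payload 010000.
Byte 3: 0x81 = 10000001 (10xxxxxx ✓), payload 000001.
Byte 4: 0x8D = 10001101 (10xxxxxx ✓), payload 001101.
Concatenate: 000010000000001001101 = 0x1004D (21 bits → U+1004D).

U+1004D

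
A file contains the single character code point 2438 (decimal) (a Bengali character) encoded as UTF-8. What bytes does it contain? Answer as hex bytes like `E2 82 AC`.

E0 A6 86

U+0986 = 0x986 = 2438 decimal. In range U+0800–U+FFFF → 3-byte form: 1110xxxx 10xxxxxx 10xxxxxx.
Binary (16 bits): 0000100110000110.
Split 4+6+6: 0000 | 100110 | 000110.
Byte 1: 11100000 = 0xE0.
Byte 2: 10100110 = 0xA6.
Byte 3: 10000110 = 0x86.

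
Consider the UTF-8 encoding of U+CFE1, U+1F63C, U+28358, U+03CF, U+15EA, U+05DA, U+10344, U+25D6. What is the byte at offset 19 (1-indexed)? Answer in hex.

1-indexed offset 19 is 0-indexed offset 18.
U+CFE1 → 3-byte form EC BF A1 at offsets 0–2.
U+1F63C → 4-byte form F0 9F 98 BC at offsets 3–6.
U+28358 → 4-byte form F0 A8 8D 98 at offsets 7–10.
U+03CF → 2-byte form CF 8F at offsets 11–12.
U+15EA → 3-byte form E1 97 AA at offsets 13–15.
U+05DA → 2-byte form D7 9A at offsets 16–17.
U+10344 → 4-byte form F0 90 8D 84 at offsets 18–21.
Offset 18 falls in char 7's range; it's byte 1 of F0 90 8D 84 = 0xF0.

0xF0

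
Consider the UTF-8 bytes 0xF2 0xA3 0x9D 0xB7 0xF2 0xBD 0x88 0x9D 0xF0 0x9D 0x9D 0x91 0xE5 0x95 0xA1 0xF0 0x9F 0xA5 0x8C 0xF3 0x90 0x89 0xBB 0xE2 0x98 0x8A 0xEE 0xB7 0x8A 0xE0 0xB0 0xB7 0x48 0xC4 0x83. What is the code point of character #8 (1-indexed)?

Offset 0: leading byte 0xF2 = 11110010 → 4-byte char #1 = F2 A3 9D B7.
Offset 4: leading byte 0xF2 = 11110010 → 4-byte char #2 = F2 BD 88 9D.
Offset 8: leading byte 0xF0 = 11110000 → 4-byte char #3 = F0 9D 9D 91.
Offset 12: leading byte 0xE5 = 11100101 → 3-byte char #4 = E5 95 A1.
Offset 15: leading byte 0xF0 = 11110000 → 4-byte char #5 = F0 9F A5 8C.
Offset 19: leading byte 0xF3 = 11110011 → 4-byte char #6 = F3 90 89 BB.
Offset 23: leading byte 0xE2 = 11100010 → 3-byte char #7 = E2 98 8A.
Offset 26: leading byte 0xEE = 11101110 → 3-byte char #8 = EE B7 8A.
Leading byte 0xEE = 11101110 matches 1110xxxx → 3-byte sequence.
Byte 1: 0xEE = 11101110, payload 1110 (4 bits).
Byte 2: 0xB7 = 10110111 (10xxxxxx ✓), payload 110111.
Byte 3: 0x8A = 10001010 (10xxxxxx ✓), payload 001010.
Concatenate: 1110110111001010 = 0xEDCA (16 bits → U+EDCA).

U+EDCA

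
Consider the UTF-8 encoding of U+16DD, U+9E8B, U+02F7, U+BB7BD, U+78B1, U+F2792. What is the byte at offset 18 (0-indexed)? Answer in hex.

U+16DD → 3-byte form E1 9B 9D at offsets 0–2.
U+9E8B → 3-byte form E9 BA 8B at offsets 3–5.
U+02F7 → 2-byte form CB B7 at offsets 6–7.
U+BB7BD → 4-byte form F2 BB 9E BD at offsets 8–11.
U+78B1 → 3-byte form E7 A2 B1 at offsets 12–14.
U+F2792 → 4-byte form F3 B2 9E 92 at offsets 15–18.
Offset 18 falls in char 6's range; it's byte 4 of F3 B2 9E 92 = 0x92.

0x92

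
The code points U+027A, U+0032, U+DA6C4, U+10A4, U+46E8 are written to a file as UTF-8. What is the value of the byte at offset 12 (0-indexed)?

U+027A → 2-byte form C9 BA at offsets 0–1.
U+0032 → 1-byte form 32 at offsets 2–2.
U+DA6C4 → 4-byte form F3 9A 9B 84 at offsets 3–6.
U+10A4 → 3-byte form E1 82 A4 at offsets 7–9.
U+46E8 → 3-byte form E4 9B A8 at offsets 10–12.
Offset 12 falls in char 5's range; it's byte 3 of E4 9B A8 = 0xA8.

0xA8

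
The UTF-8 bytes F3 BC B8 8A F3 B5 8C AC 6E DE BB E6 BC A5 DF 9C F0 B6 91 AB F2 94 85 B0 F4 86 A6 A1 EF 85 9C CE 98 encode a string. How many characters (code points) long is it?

11

Byte at offset 0: 0xF3 = 11110011 → 4-byte char (#1). Advance 4.
Byte at offset 4: 0xF3 = 11110011 → 4-byte char (#2). Advance 4.
Byte at offset 8: 0x6E = 01101110 → 1-byte char (#3). Advance 1.
Byte at offset 9: 0xDE = 11011110 → 2-byte char (#4). Advance 2.
Byte at offset 11: 0xE6 = 11100110 → 3-byte char (#5). Advance 3.
Byte at offset 14: 0xDF = 11011111 → 2-byte char (#6). Advance 2.
Byte at offset 16: 0xF0 = 11110000 → 4-byte char (#7). Advance 4.
Byte at offset 20: 0xF2 = 11110010 → 4-byte char (#8). Advance 4.
Byte at offset 24: 0xF4 = 11110100 → 4-byte char (#9). Advance 4.
Byte at offset 28: 0xEF = 11101111 → 3-byte char (#10). Advance 3.
Byte at offset 31: 0xCE = 11001110 → 2-byte char (#11). Advance 2.
Reached end at offset 33 after 11 code points.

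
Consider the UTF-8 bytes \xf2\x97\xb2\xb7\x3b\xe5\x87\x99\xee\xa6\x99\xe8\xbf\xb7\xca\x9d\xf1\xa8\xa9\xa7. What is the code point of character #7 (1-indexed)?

Offset 0: leading byte 0xF2 = 11110010 → 4-byte char #1 = F2 97 B2 B7.
Offset 4: leading byte 0x3B = 00111011 → 1-byte char #2 = 3B.
Offset 5: leading byte 0xE5 = 11100101 → 3-byte char #3 = E5 87 99.
Offset 8: leading byte 0xEE = 11101110 → 3-byte char #4 = EE A6 99.
Offset 11: leading byte 0xE8 = 11101000 → 3-byte char #5 = E8 BF B7.
Offset 14: leading byte 0xCA = 11001010 → 2-byte char #6 = CA 9D.
Offset 16: leading byte 0xF1 = 11110001 → 4-byte char #7 = F1 A8 A9 A7.
Leading byte 0xF1 = 11110001 matches 11110xxx → 4-byte sequence.
Byte 1: 0xF1 = 11110001, payload 001 (3 bits).
Byte 2: 0xA8 = 10101000 (10xxxxxx ✓), payload 101000.
Byte 3: 0xA9 = 10101001 (10xxxxxx ✓), payload 101001.
Byte 4: 0xA7 = 10100111 (10xxxxxx ✓), payload 100111.
Concatenate: 001101000101001100111 = 0x68A67 (21 bits → U+68A67).

U+68A67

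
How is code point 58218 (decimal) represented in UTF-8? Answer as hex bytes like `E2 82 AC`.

U+E36A = 0xE36A = 58218 decimal. In range U+0800–U+FFFF → 3-byte form: 1110xxxx 10xxxxxx 10xxxxxx.
Binary (16 bits): 1110001101101010.
Split 4+6+6: 1110 | 001101 | 101010.
Byte 1: 11101110 = 0xEE.
Byte 2: 10001101 = 0x8D.
Byte 3: 10101010 = 0xAA.

EE 8D AA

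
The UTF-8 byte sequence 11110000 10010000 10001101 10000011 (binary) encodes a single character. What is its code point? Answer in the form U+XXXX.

Leading byte 0xF0 = 11110000 matches 11110xxx → 4-byte sequence.
Byte 1: 0xF0 = 11110000, payload 000 (3 bits).
Byte 2: 0x90 = 10010000 (10xxxxxx ✓), payload 010000.
Byte 3: 0x8D = 10001101 (10xxxxxx ✓), payload 001101.
Byte 4: 0x83 = 10000011 (10xxxxxx ✓), payload 000011.
Concatenate: 000010000001101000011 = 0x10343 (21 bits → U+10343).

U+10343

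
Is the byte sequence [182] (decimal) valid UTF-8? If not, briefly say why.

Byte 0xB6 = 10110110 has the form 10xxxxxx — a continuation byte — but there is no preceding leading byte.

invalid (continuation byte with no leading byte)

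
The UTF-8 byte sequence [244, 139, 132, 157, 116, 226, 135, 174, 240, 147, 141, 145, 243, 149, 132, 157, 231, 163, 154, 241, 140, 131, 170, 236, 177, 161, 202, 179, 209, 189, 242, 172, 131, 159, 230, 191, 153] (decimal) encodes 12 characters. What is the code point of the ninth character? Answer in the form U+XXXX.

U+02B3

Offset 0: leading byte 0xF4 = 11110100 → 4-byte char #1 = F4 8B 84 9D.
Offset 4: leading byte 0x74 = 01110100 → 1-byte char #2 = 74.
Offset 5: leading byte 0xE2 = 11100010 → 3-byte char #3 = E2 87 AE.
Offset 8: leading byte 0xF0 = 11110000 → 4-byte char #4 = F0 93 8D 91.
Offset 12: leading byte 0xF3 = 11110011 → 4-byte char #5 = F3 95 84 9D.
Offset 16: leading byte 0xE7 = 11100111 → 3-byte char #6 = E7 A3 9A.
Offset 19: leading byte 0xF1 = 11110001 → 4-byte char #7 = F1 8C 83 AA.
Offset 23: leading byte 0xEC = 11101100 → 3-byte char #8 = EC B1 A1.
Offset 26: leading byte 0xCA = 11001010 → 2-byte char #9 = CA B3.
Leading byte 0xCA = 11001010 matches 110xxxxx → 2-byte sequence.
Byte 1: 0xCA = 11001010, payload 01010 (5 bits).
Byte 2: 0xB3 = 10110011 (10xxxxxx ✓), payload 110011.
Concatenate: 01010110011 = 0x2B3 (11 bits → U+02B3).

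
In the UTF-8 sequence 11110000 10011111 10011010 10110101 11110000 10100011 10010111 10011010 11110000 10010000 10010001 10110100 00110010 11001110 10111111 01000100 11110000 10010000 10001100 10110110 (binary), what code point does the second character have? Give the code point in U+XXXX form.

U+235DA

Offset 0: leading byte 0xF0 = 11110000 → 4-byte char #1 = F0 9F 9A B5.
Offset 4: leading byte 0xF0 = 11110000 → 4-byte char #2 = F0 A3 97 9A.
Leading byte 0xF0 = 11110000 matches 11110xxx → 4-byte sequence.
Byte 1: 0xF0 = 11110000, payload 000 (3 bits).
Byte 2: 0xA3 = 10100011 (10xxxxxx ✓), payload 100011.
Byte 3: 0x97 = 10010111 (10xxxxxx ✓), payload 010111.
Byte 4: 0x9A = 10011010 (10xxxxxx ✓), payload 011010.
Concatenate: 000100011010111011010 = 0x235DA (21 bits → U+235DA).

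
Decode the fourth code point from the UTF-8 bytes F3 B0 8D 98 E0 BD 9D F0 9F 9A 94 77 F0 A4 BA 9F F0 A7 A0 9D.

U+0077

Offset 0: leading byte 0xF3 = 11110011 → 4-byte char #1 = F3 B0 8D 98.
Offset 4: leading byte 0xE0 = 11100000 → 3-byte char #2 = E0 BD 9D.
Offset 7: leading byte 0xF0 = 11110000 → 4-byte char #3 = F0 9F 9A 94.
Offset 11: leading byte 0x77 = 01110111 → 1-byte char #4 = 77.
Leading byte 0x77 = 01110111 matches 0xxxxxxx → 1-byte sequence.
Byte 1: 0x77 = 01110111, payload 1110111 (7 bits).
Concatenate: 1110111 = 0x77 (7 bits → U+0077).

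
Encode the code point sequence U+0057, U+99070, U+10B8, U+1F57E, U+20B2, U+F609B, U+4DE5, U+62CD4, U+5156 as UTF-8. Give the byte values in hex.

U+0057: 1-byte form → 57.
U+99070: 4-byte form → F2 99 81 B0.
U+10B8: 3-byte form → E1 82 B8.
U+1F57E: 4-byte form → F0 9F 95 BE.
U+20B2: 3-byte form → E2 82 B2.
U+F609B: 4-byte form → F3 B6 82 9B.
U+4DE5: 3-byte form → E4 B7 A5.
U+62CD4: 4-byte form → F1 A2 B3 94.
U+5156: 3-byte form → E5 85 96.
Concatenated (29 bytes): 57 F2 99 81 B0 E1 82 B8 F0 9F 95 BE E2 82 B2 F3 B6 82 9B E4 B7 A5 F1 A2 B3 94 E5 85 96.

57 F2 99 81 B0 E1 82 B8 F0 9F 95 BE E2 82 B2 F3 B6 82 9B E4 B7 A5 F1 A2 B3 94 E5 85 96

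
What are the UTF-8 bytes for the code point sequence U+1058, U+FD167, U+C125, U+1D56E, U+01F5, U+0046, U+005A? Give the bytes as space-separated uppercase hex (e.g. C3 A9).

E1 81 98 F3 BD 85 A7 EC 84 A5 F0 9D 95 AE C7 B5 46 5A

U+1058: 3-byte form → E1 81 98.
U+FD167: 4-byte form → F3 BD 85 A7.
U+C125: 3-byte form → EC 84 A5.
U+1D56E: 4-byte form → F0 9D 95 AE.
U+01F5: 2-byte form → C7 B5.
U+0046: 1-byte form → 46.
U+005A: 1-byte form → 5A.
Concatenated (18 bytes): E1 81 98 F3 BD 85 A7 EC 84 A5 F0 9D 95 AE C7 B5 46 5A.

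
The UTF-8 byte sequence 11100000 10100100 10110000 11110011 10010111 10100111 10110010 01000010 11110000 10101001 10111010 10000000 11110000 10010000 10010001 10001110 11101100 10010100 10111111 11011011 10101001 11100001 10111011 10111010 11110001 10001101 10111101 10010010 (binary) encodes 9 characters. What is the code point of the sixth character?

U+C53F

Offset 0: leading byte 0xE0 = 11100000 → 3-byte char #1 = E0 A4 B0.
Offset 3: leading byte 0xF3 = 11110011 → 4-byte char #2 = F3 97 A7 B2.
Offset 7: leading byte 0x42 = 01000010 → 1-byte char #3 = 42.
Offset 8: leading byte 0xF0 = 11110000 → 4-byte char #4 = F0 A9 BA 80.
Offset 12: leading byte 0xF0 = 11110000 → 4-byte char #5 = F0 90 91 8E.
Offset 16: leading byte 0xEC = 11101100 → 3-byte char #6 = EC 94 BF.
Leading byte 0xEC = 11101100 matches 1110xxxx → 3-byte sequence.
Byte 1: 0xEC = 11101100, payload 1100 (4 bits).
Byte 2: 0x94 = 10010100 (10xxxxxx ✓), payload 010100.
Byte 3: 0xBF = 10111111 (10xxxxxx ✓), payload 111111.
Concatenate: 1100010100111111 = 0xC53F (16 bits → U+C53F).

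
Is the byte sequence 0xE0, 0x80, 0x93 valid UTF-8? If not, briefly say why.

Leading byte 0xE0 = 11100000 → 3-byte form.
Continuation bytes all match 10xxxxxx. Payload decodes to 0x13.
But 0x13 < 0x800, the minimum for a 3-byte sequence — this is an overlong encoding.

invalid (overlong encoding)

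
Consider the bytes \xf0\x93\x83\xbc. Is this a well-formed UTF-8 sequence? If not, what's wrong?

valid

Leading byte 0xF0 = 11110000 → 4-byte form.
Continuation bytes 0x93=10010011, 0x83=10000011, 0xBC=10111100 all match 10xxxxxx.
Decoded value 0x130FC is ≥ 0x10000 (shortest form) and not a surrogate.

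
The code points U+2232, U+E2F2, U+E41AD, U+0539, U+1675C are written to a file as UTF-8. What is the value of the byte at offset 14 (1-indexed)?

1-indexed offset 14 is 0-indexed offset 13.
U+2232 → 3-byte form E2 88 B2 at offsets 0–2.
U+E2F2 → 3-byte form EE 8B B2 at offsets 3–5.
U+E41AD → 4-byte form F3 A4 86 AD at offsets 6–9.
U+0539 → 2-byte form D4 B9 at offsets 10–11.
U+1675C → 4-byte form F0 96 9D 9C at offsets 12–15.
Offset 13 falls in char 5's range; it's byte 2 of F0 96 9D 9C = 0x96.

0x96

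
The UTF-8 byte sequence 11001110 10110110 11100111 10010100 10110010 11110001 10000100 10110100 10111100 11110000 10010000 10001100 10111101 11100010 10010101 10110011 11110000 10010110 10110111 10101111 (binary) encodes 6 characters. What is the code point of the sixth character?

U+16DEF

Offset 0: leading byte 0xCE = 11001110 → 2-byte char #1 = CE B6.
Offset 2: leading byte 0xE7 = 11100111 → 3-byte char #2 = E7 94 B2.
Offset 5: leading byte 0xF1 = 11110001 → 4-byte char #3 = F1 84 B4 BC.
Offset 9: leading byte 0xF0 = 11110000 → 4-byte char #4 = F0 90 8C BD.
Offset 13: leading byte 0xE2 = 11100010 → 3-byte char #5 = E2 95 B3.
Offset 16: leading byte 0xF0 = 11110000 → 4-byte char #6 = F0 96 B7 AF.
Leading byte 0xF0 = 11110000 matches 11110xxx → 4-byte sequence.
Byte 1: 0xF0 = 11110000, payload 000 (3 bits).
Byte 2: 0x96 = 10010110 (10xxxxxx ✓), payload 010110.
Byte 3: 0xB7 = 10110111 (10xxxxxx ✓), payload 110111.
Byte 4: 0xAF = 10101111 (10xxxxxx ✓), payload 101111.
Concatenate: 000010110110111101111 = 0x16DEF (21 bits → U+16DEF).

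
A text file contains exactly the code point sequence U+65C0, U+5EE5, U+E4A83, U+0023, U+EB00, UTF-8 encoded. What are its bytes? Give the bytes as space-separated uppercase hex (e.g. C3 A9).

E6 97 80 E5 BB A5 F3 A4 AA 83 23 EE AC 80

U+65C0: 3-byte form → E6 97 80.
U+5EE5: 3-byte form → E5 BB A5.
U+E4A83: 4-byte form → F3 A4 AA 83.
U+0023: 1-byte form → 23.
U+EB00: 3-byte form → EE AC 80.
Concatenated (14 bytes): E6 97 80 E5 BB A5 F3 A4 AA 83 23 EE AC 80.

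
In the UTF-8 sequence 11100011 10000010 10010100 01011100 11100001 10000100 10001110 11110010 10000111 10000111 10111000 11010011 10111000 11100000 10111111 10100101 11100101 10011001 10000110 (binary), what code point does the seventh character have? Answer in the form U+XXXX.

Offset 0: leading byte 0xE3 = 11100011 → 3-byte char #1 = E3 82 94.
Offset 3: leading byte 0x5C = 01011100 → 1-byte char #2 = 5C.
Offset 4: leading byte 0xE1 = 11100001 → 3-byte char #3 = E1 84 8E.
Offset 7: leading byte 0xF2 = 11110010 → 4-byte char #4 = F2 87 87 B8.
Offset 11: leading byte 0xD3 = 11010011 → 2-byte char #5 = D3 B8.
Offset 13: leading byte 0xE0 = 11100000 → 3-byte char #6 = E0 BF A5.
Offset 16: leading byte 0xE5 = 11100101 → 3-byte char #7 = E5 99 86.
Leading byte 0xE5 = 11100101 matches 1110xxxx → 3-byte sequence.
Byte 1: 0xE5 = 11100101, payload 0101 (4 bits).
Byte 2: 0x99 = 10011001 (10xxxxxx ✓), payload 011001.
Byte 3: 0x86 = 10000110 (10xxxxxx ✓), payload 000110.
Concatenate: 0101011001000110 = 0x5646 (16 bits → U+5646).

U+5646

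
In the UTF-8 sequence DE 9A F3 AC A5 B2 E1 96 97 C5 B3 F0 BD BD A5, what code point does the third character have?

U+1597

Offset 0: leading byte 0xDE = 11011110 → 2-byte char #1 = DE 9A.
Offset 2: leading byte 0xF3 = 11110011 → 4-byte char #2 = F3 AC A5 B2.
Offset 6: leading byte 0xE1 = 11100001 → 3-byte char #3 = E1 96 97.
Leading byte 0xE1 = 11100001 matches 1110xxxx → 3-byte sequence.
Byte 1: 0xE1 = 11100001, payload 0001 (4 bits).
Byte 2: 0x96 = 10010110 (10xxxxxx ✓), payload 010110.
Byte 3: 0x97 = 10010111 (10xxxxxx ✓), payload 010111.
Concatenate: 0001010110010111 = 0x1597 (16 bits → U+1597).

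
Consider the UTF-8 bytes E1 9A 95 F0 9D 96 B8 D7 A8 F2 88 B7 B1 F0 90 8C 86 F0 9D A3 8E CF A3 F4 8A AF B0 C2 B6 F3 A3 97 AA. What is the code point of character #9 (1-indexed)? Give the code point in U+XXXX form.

U+00B6

Offset 0: leading byte 0xE1 = 11100001 → 3-byte char #1 = E1 9A 95.
Offset 3: leading byte 0xF0 = 11110000 → 4-byte char #2 = F0 9D 96 B8.
Offset 7: leading byte 0xD7 = 11010111 → 2-byte char #3 = D7 A8.
Offset 9: leading byte 0xF2 = 11110010 → 4-byte char #4 = F2 88 B7 B1.
Offset 13: leading byte 0xF0 = 11110000 → 4-byte char #5 = F0 90 8C 86.
Offset 17: leading byte 0xF0 = 11110000 → 4-byte char #6 = F0 9D A3 8E.
Offset 21: leading byte 0xCF = 11001111 → 2-byte char #7 = CF A3.
Offset 23: leading byte 0xF4 = 11110100 → 4-byte char #8 = F4 8A AF B0.
Offset 27: leading byte 0xC2 = 11000010 → 2-byte char #9 = C2 B6.
Leading byte 0xC2 = 11000010 matches 110xxxxx → 2-byte sequence.
Byte 1: 0xC2 = 11000010, payload 00010 (5 bits).
Byte 2: 0xB6 = 10110110 (10xxxxxx ✓), payload 110110.
Concatenate: 00010110110 = 0xB6 (11 bits → U+00B6).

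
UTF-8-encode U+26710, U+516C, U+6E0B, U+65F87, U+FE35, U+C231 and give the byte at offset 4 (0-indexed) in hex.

0xE5

U+26710 → 4-byte form F0 A6 9C 90 at offsets 0–3.
U+516C → 3-byte form E5 85 AC at offsets 4–6.
Offset 4 falls in char 2's range; it's byte 1 of E5 85 AC = 0xE5.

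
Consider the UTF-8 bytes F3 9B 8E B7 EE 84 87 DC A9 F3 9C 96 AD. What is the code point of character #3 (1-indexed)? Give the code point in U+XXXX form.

U+0729

Offset 0: leading byte 0xF3 = 11110011 → 4-byte char #1 = F3 9B 8E B7.
Offset 4: leading byte 0xEE = 11101110 → 3-byte char #2 = EE 84 87.
Offset 7: leading byte 0xDC = 11011100 → 2-byte char #3 = DC A9.
Leading byte 0xDC = 11011100 matches 110xxxxx → 2-byte sequence.
Byte 1: 0xDC = 11011100, payload 11100 (5 bits).
Byte 2: 0xA9 = 10101001 (10xxxxxx ✓), payload 101001.
Concatenate: 11100101001 = 0x729 (11 bits → U+0729).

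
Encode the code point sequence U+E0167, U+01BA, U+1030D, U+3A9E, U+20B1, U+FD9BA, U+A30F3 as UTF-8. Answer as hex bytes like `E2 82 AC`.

U+E0167: 4-byte form → F3 A0 85 A7.
U+01BA: 2-byte form → C6 BA.
U+1030D: 4-byte form → F0 90 8C 8D.
U+3A9E: 3-byte form → E3 AA 9E.
U+20B1: 3-byte form → E2 82 B1.
U+FD9BA: 4-byte form → F3 BD A6 BA.
U+A30F3: 4-byte form → F2 A3 83 B3.
Concatenated (24 bytes): F3 A0 85 A7 C6 BA F0 90 8C 8D E3 AA 9E E2 82 B1 F3 BD A6 BA F2 A3 83 B3.

F3 A0 85 A7 C6 BA F0 90 8C 8D E3 AA 9E E2 82 B1 F3 BD A6 BA F2 A3 83 B3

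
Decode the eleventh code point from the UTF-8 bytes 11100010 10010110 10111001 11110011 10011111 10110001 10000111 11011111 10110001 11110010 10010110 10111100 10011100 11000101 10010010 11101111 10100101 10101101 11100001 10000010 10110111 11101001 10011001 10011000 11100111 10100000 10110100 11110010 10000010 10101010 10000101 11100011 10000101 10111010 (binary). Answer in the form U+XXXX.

U+317A

Offset 0: leading byte 0xE2 = 11100010 → 3-byte char #1 = E2 96 B9.
Offset 3: leading byte 0xF3 = 11110011 → 4-byte char #2 = F3 9F B1 87.
Offset 7: leading byte 0xDF = 11011111 → 2-byte char #3 = DF B1.
Offset 9: leading byte 0xF2 = 11110010 → 4-byte char #4 = F2 96 BC 9C.
Offset 13: leading byte 0xC5 = 11000101 → 2-byte char #5 = C5 92.
Offset 15: leading byte 0xEF = 11101111 → 3-byte char #6 = EF A5 AD.
Offset 18: leading byte 0xE1 = 11100001 → 3-byte char #7 = E1 82 B7.
Offset 21: leading byte 0xE9 = 11101001 → 3-byte char #8 = E9 99 98.
Offset 24: leading byte 0xE7 = 11100111 → 3-byte char #9 = E7 A0 B4.
Offset 27: leading byte 0xF2 = 11110010 → 4-byte char #10 = F2 82 AA 85.
Offset 31: leading byte 0xE3 = 11100011 → 3-byte char #11 = E3 85 BA.
Leading byte 0xE3 = 11100011 matches 1110xxxx → 3-byte sequence.
Byte 1: 0xE3 = 11100011, payload 0011 (4 bits).
Byte 2: 0x85 = 10000101 (10xxxxxx ✓), payload 000101.
Byte 3: 0xBA = 10111010 (10xxxxxx ✓), payload 111010.
Concatenate: 0011000101111010 = 0x317A (16 bits → U+317A).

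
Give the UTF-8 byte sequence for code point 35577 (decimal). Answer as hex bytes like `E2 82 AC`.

E8 AB B9

U+8AF9 = 0x8AF9 = 35577 decimal. In range U+0800–U+FFFF → 3-byte form: 1110xxxx 10xxxxxx 10xxxxxx.
Binary (16 bits): 1000101011111001.
Split 4+6+6: 1000 | 101011 | 111001.
Byte 1: 11101000 = 0xE8.
Byte 2: 10101011 = 0xAB.
Byte 3: 10111001 = 0xB9.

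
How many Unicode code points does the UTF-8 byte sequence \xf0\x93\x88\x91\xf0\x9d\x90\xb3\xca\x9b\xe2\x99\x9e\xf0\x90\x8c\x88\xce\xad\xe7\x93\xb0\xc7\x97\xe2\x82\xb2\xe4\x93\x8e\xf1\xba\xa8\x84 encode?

Byte at offset 0: 0xF0 = 11110000 → 4-byte char (#1). Advance 4.
Byte at offset 4: 0xF0 = 11110000 → 4-byte char (#2). Advance 4.
Byte at offset 8: 0xCA = 11001010 → 2-byte char (#3). Advance 2.
Byte at offset 10: 0xE2 = 11100010 → 3-byte char (#4). Advance 3.
Byte at offset 13: 0xF0 = 11110000 → 4-byte char (#5). Advance 4.
Byte at offset 17: 0xCE = 11001110 → 2-byte char (#6). Advance 2.
Byte at offset 19: 0xE7 = 11100111 → 3-byte char (#7). Advance 3.
Byte at offset 22: 0xC7 = 11000111 → 2-byte char (#8). Advance 2.
Byte at offset 24: 0xE2 = 11100010 → 3-byte char (#9). Advance 3.
Byte at offset 27: 0xE4 = 11100100 → 3-byte char (#10). Advance 3.
Byte at offset 30: 0xF1 = 11110001 → 4-byte char (#11). Advance 4.
Reached end at offset 34 after 11 code points.

11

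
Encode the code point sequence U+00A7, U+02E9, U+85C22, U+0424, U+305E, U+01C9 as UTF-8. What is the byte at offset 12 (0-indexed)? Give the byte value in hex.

U+00A7 → 2-byte form C2 A7 at offsets 0–1.
U+02E9 → 2-byte form CB A9 at offsets 2–3.
U+85C22 → 4-byte form F2 85 B0 A2 at offsets 4–7.
U+0424 → 2-byte form D0 A4 at offsets 8–9.
U+305E → 3-byte form E3 81 9E at offsets 10–12.
Offset 12 falls in char 5's range; it's byte 3 of E3 81 9E = 0x9E.

0x9E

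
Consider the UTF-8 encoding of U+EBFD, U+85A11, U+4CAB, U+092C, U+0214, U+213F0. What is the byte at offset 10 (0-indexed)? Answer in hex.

U+EBFD → 3-byte form EE AF BD at offsets 0–2.
U+85A11 → 4-byte form F2 85 A8 91 at offsets 3–6.
U+4CAB → 3-byte form E4 B2 AB at offsets 7–9.
U+092C → 3-byte form E0 A4 AC at offsets 10–12.
Offset 10 falls in char 4's range; it's byte 1 of E0 A4 AC = 0xE0.

0xE0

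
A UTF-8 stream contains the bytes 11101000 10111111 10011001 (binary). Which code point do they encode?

Leading byte 0xE8 = 11101000 matches 1110xxxx → 3-byte sequence.
Byte 1: 0xE8 = 11101000, payload 1000 (4 bits).
Byte 2: 0xBF = 10111111 (10xxxxxx ✓), payload 111111.
Byte 3: 0x99 = 10011001 (10xxxxxx ✓), payload 011001.
Concatenate: 1000111111011001 = 0x8FD9 (16 bits → U+8FD9).

U+8FD9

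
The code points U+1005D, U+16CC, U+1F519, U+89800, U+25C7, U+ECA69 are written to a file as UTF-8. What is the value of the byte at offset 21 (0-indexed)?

U+1005D → 4-byte form F0 90 81 9D at offsets 0–3.
U+16CC → 3-byte form E1 9B 8C at offsets 4–6.
U+1F519 → 4-byte form F0 9F 94 99 at offsets 7–10.
U+89800 → 4-byte form F2 89 A0 80 at offsets 11–14.
U+25C7 → 3-byte form E2 97 87 at offsets 15–17.
U+ECA69 → 4-byte form F3 AC A9 A9 at offsets 18–21.
Offset 21 falls in char 6's range; it's byte 4 of F3 AC A9 A9 = 0xA9.

0xA9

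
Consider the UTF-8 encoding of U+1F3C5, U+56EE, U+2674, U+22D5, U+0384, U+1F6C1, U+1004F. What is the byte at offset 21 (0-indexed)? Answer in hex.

U+1F3C5 → 4-byte form F0 9F 8F 85 at offsets 0–3.
U+56EE → 3-byte form E5 9B AE at offsets 4–6.
U+2674 → 3-byte form E2 99 B4 at offsets 7–9.
U+22D5 → 3-byte form E2 8B 95 at offsets 10–12.
U+0384 → 2-byte form CE 84 at offsets 13–14.
U+1F6C1 → 4-byte form F0 9F 9B 81 at offsets 15–18.
U+1004F → 4-byte form F0 90 81 8F at offsets 19–22.
Offset 21 falls in char 7's range; it's byte 3 of F0 90 81 8F = 0x81.

0x81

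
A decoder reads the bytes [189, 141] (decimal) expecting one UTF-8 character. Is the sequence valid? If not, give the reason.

Byte 0xBD = 10111101 has the form 10xxxxxx — a continuation byte — but there is no preceding leading byte.

invalid (continuation byte with no leading byte)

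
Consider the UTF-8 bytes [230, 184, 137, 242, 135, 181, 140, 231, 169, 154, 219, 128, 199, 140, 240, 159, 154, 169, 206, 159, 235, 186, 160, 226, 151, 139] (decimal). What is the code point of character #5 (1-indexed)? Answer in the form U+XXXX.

U+01CC

Offset 0: leading byte 0xE6 = 11100110 → 3-byte char #1 = E6 B8 89.
Offset 3: leading byte 0xF2 = 11110010 → 4-byte char #2 = F2 87 B5 8C.
Offset 7: leading byte 0xE7 = 11100111 → 3-byte char #3 = E7 A9 9A.
Offset 10: leading byte 0xDB = 11011011 → 2-byte char #4 = DB 80.
Offset 12: leading byte 0xC7 = 11000111 → 2-byte char #5 = C7 8C.
Leading byte 0xC7 = 11000111 matches 110xxxxx → 2-byte sequence.
Byte 1: 0xC7 = 11000111, payload 00111 (5 bits).
Byte 2: 0x8C = 10001100 (10xxxxxx ✓), payload 001100.
Concatenate: 00111001100 = 0x1CC (11 bits → U+01CC).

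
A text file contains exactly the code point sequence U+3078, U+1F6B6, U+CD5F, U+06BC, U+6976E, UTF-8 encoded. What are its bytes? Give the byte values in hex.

E3 81 B8 F0 9F 9A B6 EC B5 9F DA BC F1 A9 9D AE

U+3078: 3-byte form → E3 81 B8.
U+1F6B6: 4-byte form → F0 9F 9A B6.
U+CD5F: 3-byte form → EC B5 9F.
U+06BC: 2-byte form → DA BC.
U+6976E: 4-byte form → F1 A9 9D AE.
Concatenated (16 bytes): E3 81 B8 F0 9F 9A B6 EC B5 9F DA BC F1 A9 9D AE.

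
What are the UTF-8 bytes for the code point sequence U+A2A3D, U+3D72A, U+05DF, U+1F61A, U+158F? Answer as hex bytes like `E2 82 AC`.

U+A2A3D: 4-byte form → F2 A2 A8 BD.
U+3D72A: 4-byte form → F0 BD 9C AA.
U+05DF: 2-byte form → D7 9F.
U+1F61A: 4-byte form → F0 9F 98 9A.
U+158F: 3-byte form → E1 96 8F.
Concatenated (17 bytes): F2 A2 A8 BD F0 BD 9C AA D7 9F F0 9F 98 9A E1 96 8F.

F2 A2 A8 BD F0 BD 9C AA D7 9F F0 9F 98 9A E1 96 8F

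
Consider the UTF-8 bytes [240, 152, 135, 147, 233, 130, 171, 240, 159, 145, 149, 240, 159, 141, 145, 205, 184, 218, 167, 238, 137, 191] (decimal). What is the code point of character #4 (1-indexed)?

Offset 0: leading byte 0xF0 = 11110000 → 4-byte char #1 = F0 98 87 93.
Offset 4: leading byte 0xE9 = 11101001 → 3-byte char #2 = E9 82 AB.
Offset 7: leading byte 0xF0 = 11110000 → 4-byte char #3 = F0 9F 91 95.
Offset 11: leading byte 0xF0 = 11110000 → 4-byte char #4 = F0 9F 8D 91.
Leading byte 0xF0 = 11110000 matches 11110xxx → 4-byte sequence.
Byte 1: 0xF0 = 11110000, payload 000 (3 bits).
Byte 2: 0x9F = 10011111 (10xxxxxx ✓), payload 011111.
Byte 3: 0x8D = 10001101 (10xxxxxx ✓), payload 001101.
Byte 4: 0x91 = 10010001 (10xxxxxx ✓), payload 010001.
Concatenate: 000011111001101010001 = 0x1F351 (21 bits → U+1F351).

U+1F351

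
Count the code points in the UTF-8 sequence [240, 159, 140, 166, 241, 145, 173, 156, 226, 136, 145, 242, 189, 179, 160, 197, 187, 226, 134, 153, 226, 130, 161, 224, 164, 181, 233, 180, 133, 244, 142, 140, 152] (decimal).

10

Byte at offset 0: 0xF0 = 11110000 → 4-byte char (#1). Advance 4.
Byte at offset 4: 0xF1 = 11110001 → 4-byte char (#2). Advance 4.
Byte at offset 8: 0xE2 = 11100010 → 3-byte char (#3). Advance 3.
Byte at offset 11: 0xF2 = 11110010 → 4-byte char (#4). Advance 4.
Byte at offset 15: 0xC5 = 11000101 → 2-byte char (#5). Advance 2.
Byte at offset 17: 0xE2 = 11100010 → 3-byte char (#6). Advance 3.
Byte at offset 20: 0xE2 = 11100010 → 3-byte char (#7). Advance 3.
Byte at offset 23: 0xE0 = 11100000 → 3-byte char (#8). Advance 3.
Byte at offset 26: 0xE9 = 11101001 → 3-byte char (#9). Advance 3.
Byte at offset 29: 0xF4 = 11110100 → 4-byte char (#10). Advance 4.
Reached end at offset 33 after 10 code points.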